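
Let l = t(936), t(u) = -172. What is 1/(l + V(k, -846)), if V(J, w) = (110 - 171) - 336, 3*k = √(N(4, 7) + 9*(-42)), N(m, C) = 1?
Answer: -1/569 ≈ -0.0017575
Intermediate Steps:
l = -172
k = I*√377/3 (k = √(1 + 9*(-42))/3 = √(1 - 378)/3 = √(-377)/3 = (I*√377)/3 = I*√377/3 ≈ 6.4722*I)
V(J, w) = -397 (V(J, w) = -61 - 336 = -397)
1/(l + V(k, -846)) = 1/(-172 - 397) = 1/(-569) = -1/569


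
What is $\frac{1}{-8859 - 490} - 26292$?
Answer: $- \frac{245803909}{9349} \approx -26292.0$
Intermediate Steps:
$\frac{1}{-8859 - 490} - 26292 = \frac{1}{-9349} - 26292 = - \frac{1}{9349} - 26292 = - \frac{245803909}{9349}$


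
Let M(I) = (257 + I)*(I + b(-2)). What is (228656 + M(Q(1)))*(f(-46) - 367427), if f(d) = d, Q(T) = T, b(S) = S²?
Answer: -84498946458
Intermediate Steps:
M(I) = (4 + I)*(257 + I) (M(I) = (257 + I)*(I + (-2)²) = (257 + I)*(I + 4) = (257 + I)*(4 + I) = (4 + I)*(257 + I))
(228656 + M(Q(1)))*(f(-46) - 367427) = (228656 + (1028 + 1² + 261*1))*(-46 - 367427) = (228656 + (1028 + 1 + 261))*(-367473) = (228656 + 1290)*(-367473) = 229946*(-367473) = -84498946458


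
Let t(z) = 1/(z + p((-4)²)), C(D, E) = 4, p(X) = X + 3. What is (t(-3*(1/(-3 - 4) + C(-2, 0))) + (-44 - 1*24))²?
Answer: 12453841/2704 ≈ 4605.7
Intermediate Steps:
p(X) = 3 + X
t(z) = 1/(19 + z) (t(z) = 1/(z + (3 + (-4)²)) = 1/(z + (3 + 16)) = 1/(z + 19) = 1/(19 + z))
(t(-3*(1/(-3 - 4) + C(-2, 0))) + (-44 - 1*24))² = (1/(19 - 3*(1/(-3 - 4) + 4)) + (-44 - 1*24))² = (1/(19 - 3*(1/(-7) + 4)) + (-44 - 24))² = (1/(19 - 3*(-⅐ + 4)) - 68)² = (1/(19 - 3*27/7) - 68)² = (1/(19 - 81/7) - 68)² = (1/(52/7) - 68)² = (7/52 - 68)² = (-3529/52)² = 12453841/2704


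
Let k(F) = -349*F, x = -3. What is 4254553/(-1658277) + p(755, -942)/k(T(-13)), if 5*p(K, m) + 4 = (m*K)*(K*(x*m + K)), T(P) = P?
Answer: -3188645342021964263/37618013745 ≈ -8.4764e+7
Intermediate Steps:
p(K, m) = -⅘ + m*K²*(K - 3*m)/5 (p(K, m) = -⅘ + ((m*K)*(K*(-3*m + K)))/5 = -⅘ + ((K*m)*(K*(K - 3*m)))/5 = -⅘ + (m*K²*(K - 3*m))/5 = -⅘ + m*K²*(K - 3*m)/5)
4254553/(-1658277) + p(755, -942)/k(T(-13)) = 4254553/(-1658277) + (-⅘ - ⅗*755²*(-942)² + (⅕)*(-942)*755³)/((-349*(-13))) = 4254553*(-1/1658277) + (-⅘ - ⅗*570025*887364 + (⅕)*(-942)*430368875)/4537 = -4254553/1658277 + (-⅘ - 303491798460 - 81081496050)*(1/4537) = -4254553/1658277 - 1922866472554/5*1/4537 = -4254553/1658277 - 1922866472554/22685 = -3188645342021964263/37618013745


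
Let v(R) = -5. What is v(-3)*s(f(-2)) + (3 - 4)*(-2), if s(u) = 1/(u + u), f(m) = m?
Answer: 13/4 ≈ 3.2500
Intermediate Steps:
s(u) = 1/(2*u)
v(-3)*s(f(-2)) + (3 - 4)*(-2) = -5/(2*(-2)) + (3 - 4)*(-2) = -5*(-1)/(2*2) - 1*(-2) = -5*(-1/4) + 2 = 5/4 + 2 = 13/4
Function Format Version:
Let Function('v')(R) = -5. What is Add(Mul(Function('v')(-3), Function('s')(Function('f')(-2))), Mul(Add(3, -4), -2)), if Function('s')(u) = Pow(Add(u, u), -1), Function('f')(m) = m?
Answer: Rational(13, 4) ≈ 3.2500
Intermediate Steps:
Function('s')(u) = Mul(Rational(1, 2), Pow(u, -1)) (Function('s')(u) = Pow(Mul(2, u), -1) = Mul(Rational(1, 2), Pow(u, -1)))
Add(Mul(Function('v')(-3), Function('s')(Function('f')(-2))), Mul(Add(3, -4), -2)) = Add(Mul(-5, Mul(Rational(1, 2), Pow(-2, -1))), Mul(Add(3, -4), -2)) = Add(Mul(-5, Mul(Rational(1, 2), Rational(-1, 2))), Mul(-1, -2)) = Add(Mul(-5, Rational(-1, 4)), 2) = Add(Rational(5, 4), 2) = Rational(13, 4)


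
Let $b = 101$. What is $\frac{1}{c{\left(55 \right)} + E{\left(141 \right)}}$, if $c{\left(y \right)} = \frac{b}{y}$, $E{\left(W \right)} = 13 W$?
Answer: $\frac{55}{100916} \approx 0.00054501$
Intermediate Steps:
$c{\left(y \right)} = \frac{101}{y}$
$\frac{1}{c{\left(55 \right)} + E{\left(141 \right)}} = \frac{1}{\frac{101}{55} + 13 \cdot 141} = \frac{1}{101 \cdot \frac{1}{55} + 1833} = \frac{1}{\frac{101}{55} + 1833} = \frac{1}{\frac{100916}{55}} = \frac{55}{100916}$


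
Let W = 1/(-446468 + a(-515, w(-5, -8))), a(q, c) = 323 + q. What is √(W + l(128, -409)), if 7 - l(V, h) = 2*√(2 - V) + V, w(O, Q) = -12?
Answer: √(-6035031068565 - 299257733400*I*√14)/223330 ≈ 1.0161 - 11.047*I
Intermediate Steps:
l(V, h) = 7 - V - 2*√(2 - V) (l(V, h) = 7 - (2*√(2 - V) + V) = 7 - (V + 2*√(2 - V)) = 7 + (-V - 2*√(2 - V)) = 7 - V - 2*√(2 - V))
W = -1/446660 (W = 1/(-446468 + (323 - 515)) = 1/(-446468 - 192) = 1/(-446660) = -1/446660 ≈ -2.2388e-6)
√(W + l(128, -409)) = √(-1/446660 + (7 - 1*128 - 2*√(2 - 1*128))) = √(-1/446660 + (7 - 128 - 2*√(2 - 128))) = √(-1/446660 + (7 - 128 - 6*I*√14)) = √(-1/446660 + (-121 - 6*I*√14)) = √(-54045861/446660 - 6*I*√14)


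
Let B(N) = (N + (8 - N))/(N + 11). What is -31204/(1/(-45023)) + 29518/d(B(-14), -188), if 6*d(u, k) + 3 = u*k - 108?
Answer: 1645135728656/1171 ≈ 1.4049e+9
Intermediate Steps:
B(N) = 8/(11 + N)
d(u, k) = -37/2 + k*u/6 (d(u, k) = -½ + (u*k - 108)/6 = -½ + (k*u - 108)/6 = -½ + (-108 + k*u)/6 = -½ + (-18 + k*u/6) = -37/2 + k*u/6)
-31204/(1/(-45023)) + 29518/d(B(-14), -188) = -31204/(1/(-45023)) + 29518/(-37/2 + (⅙)*(-188)*(8/(11 - 14))) = -31204/(-1/45023) + 29518/(-37/2 + (⅙)*(-188)*(8/(-3))) = -31204*(-45023) + 29518/(-37/2 + (⅙)*(-188)*(8*(-⅓))) = 1404897692 + 29518/(-37/2 + (⅙)*(-188)*(-8/3)) = 1404897692 + 29518/(-37/2 + 752/9) = 1404897692 + 29518/(1171/18) = 1404897692 + 29518*(18/1171) = 1404897692 + 531324/1171 = 1645135728656/1171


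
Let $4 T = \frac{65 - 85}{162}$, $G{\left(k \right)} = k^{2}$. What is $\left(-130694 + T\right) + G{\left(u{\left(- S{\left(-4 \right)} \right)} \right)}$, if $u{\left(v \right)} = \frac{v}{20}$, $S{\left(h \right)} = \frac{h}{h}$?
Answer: $- \frac{4234486519}{32400} \approx -1.3069 \cdot 10^{5}$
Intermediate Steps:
$S{\left(h \right)} = 1$
$u{\left(v \right)} = \frac{v}{20}$ ($u{\left(v \right)} = v \frac{1}{20} = \frac{v}{20}$)
$T = - \frac{5}{162}$ ($T = \frac{\frac{1}{162} \left(65 - 85\right)}{4} = \frac{\frac{1}{162} \left(-20\right)}{4} = \frac{1}{4} \left(- \frac{10}{81}\right) = - \frac{5}{162} \approx -0.030864$)
$\left(-130694 + T\right) + G{\left(u{\left(- S{\left(-4 \right)} \right)} \right)} = \left(-130694 - \frac{5}{162}\right) + \left(\frac{\left(-1\right) 1}{20}\right)^{2} = - \frac{21172433}{162} + \left(\frac{1}{20} \left(-1\right)\right)^{2} = - \frac{21172433}{162} + \left(- \frac{1}{20}\right)^{2} = - \frac{21172433}{162} + \frac{1}{400} = - \frac{4234486519}{32400}$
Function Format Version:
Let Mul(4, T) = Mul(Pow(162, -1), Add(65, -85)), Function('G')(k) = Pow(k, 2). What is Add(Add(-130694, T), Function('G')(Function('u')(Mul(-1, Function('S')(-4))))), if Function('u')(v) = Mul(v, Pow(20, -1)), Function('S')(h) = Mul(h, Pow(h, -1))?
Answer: Rational(-4234486519, 32400) ≈ -1.3069e+5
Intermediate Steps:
Function('S')(h) = 1
Function('u')(v) = Mul(Rational(1, 20), v) (Function('u')(v) = Mul(v, Rational(1, 20)) = Mul(Rational(1, 20), v))
T = Rational(-5, 162) (T = Mul(Rational(1, 4), Mul(Pow(162, -1), Add(65, -85))) = Mul(Rational(1, 4), Mul(Rational(1, 162), -20)) = Mul(Rational(1, 4), Rational(-10, 81)) = Rational(-5, 162) ≈ -0.030864)
Add(Add(-130694, T), Function('G')(Function('u')(Mul(-1, Function('S')(-4))))) = Add(Add(-130694, Rational(-5, 162)), Pow(Mul(Rational(1, 20), Mul(-1, 1)), 2)) = Add(Rational(-21172433, 162), Pow(Mul(Rational(1, 20), -1), 2)) = Add(Rational(-21172433, 162), Pow(Rational(-1, 20), 2)) = Add(Rational(-21172433, 162), Rational(1, 400)) = Rational(-4234486519, 32400)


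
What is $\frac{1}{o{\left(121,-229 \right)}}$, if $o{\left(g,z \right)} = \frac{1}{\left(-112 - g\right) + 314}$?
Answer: $81$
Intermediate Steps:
$o{\left(g,z \right)} = \frac{1}{202 - g}$
$\frac{1}{o{\left(121,-229 \right)}} = \frac{1}{\left(-1\right) \frac{1}{-202 + 121}} = \frac{1}{\left(-1\right) \frac{1}{-81}} = \frac{1}{\left(-1\right) \left(- \frac{1}{81}\right)} = \frac{1}{\frac{1}{81}} = 81$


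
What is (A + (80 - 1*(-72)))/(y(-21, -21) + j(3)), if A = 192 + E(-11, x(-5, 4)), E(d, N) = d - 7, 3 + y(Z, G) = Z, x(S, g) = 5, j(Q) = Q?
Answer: -326/21 ≈ -15.524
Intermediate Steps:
y(Z, G) = -3 + Z
E(d, N) = -7 + d
A = 174 (A = 192 + (-7 - 11) = 192 - 18 = 174)
(A + (80 - 1*(-72)))/(y(-21, -21) + j(3)) = (174 + (80 - 1*(-72)))/((-3 - 21) + 3) = (174 + (80 + 72))/(-24 + 3) = (174 + 152)/(-21) = 326*(-1/21) = -326/21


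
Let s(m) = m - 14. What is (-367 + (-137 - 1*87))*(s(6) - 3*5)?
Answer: 13593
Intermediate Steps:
s(m) = -14 + m
(-367 + (-137 - 1*87))*(s(6) - 3*5) = (-367 + (-137 - 1*87))*((-14 + 6) - 3*5) = (-367 + (-137 - 87))*(-8 - 15) = (-367 - 224)*(-23) = -591*(-23) = 13593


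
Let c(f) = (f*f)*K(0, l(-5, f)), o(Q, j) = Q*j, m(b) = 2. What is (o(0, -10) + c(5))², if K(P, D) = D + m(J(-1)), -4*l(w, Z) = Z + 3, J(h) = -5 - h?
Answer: 0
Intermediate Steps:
l(w, Z) = -¾ - Z/4 (l(w, Z) = -(Z + 3)/4 = -(3 + Z)/4 = -¾ - Z/4)
K(P, D) = 2 + D (K(P, D) = D + 2 = 2 + D)
c(f) = f²*(5/4 - f/4) (c(f) = (f*f)*(2 + (-¾ - f/4)) = f²*(5/4 - f/4))
(o(0, -10) + c(5))² = (0*(-10) + (¼)*5²*(5 - 1*5))² = (0 + (¼)*25*(5 - 5))² = (0 + (¼)*25*0)² = (0 + 0)² = 0² = 0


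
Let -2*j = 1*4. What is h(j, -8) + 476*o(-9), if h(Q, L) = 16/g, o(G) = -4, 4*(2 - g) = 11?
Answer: -5776/3 ≈ -1925.3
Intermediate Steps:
g = -3/4 (g = 2 - 1/4*11 = 2 - 11/4 = -3/4 ≈ -0.75000)
j = -2 (j = -4/2 = -1/2*4 = -2)
h(Q, L) = -64/3 (h(Q, L) = 16/(-3/4) = 16*(-4/3) = -64/3)
h(j, -8) + 476*o(-9) = -64/3 + 476*(-4) = -64/3 - 1904 = -5776/3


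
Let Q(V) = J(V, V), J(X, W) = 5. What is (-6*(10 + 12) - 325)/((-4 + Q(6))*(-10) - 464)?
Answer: 457/474 ≈ 0.96414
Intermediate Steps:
Q(V) = 5
(-6*(10 + 12) - 325)/((-4 + Q(6))*(-10) - 464) = (-6*(10 + 12) - 325)/((-4 + 5)*(-10) - 464) = (-6*22 - 325)/(1*(-10) - 464) = (-132 - 325)/(-10 - 464) = -457/(-474) = -457*(-1/474) = 457/474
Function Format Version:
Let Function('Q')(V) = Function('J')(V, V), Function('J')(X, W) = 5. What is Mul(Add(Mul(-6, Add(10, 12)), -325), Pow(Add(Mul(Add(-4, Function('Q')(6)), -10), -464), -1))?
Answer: Rational(457, 474) ≈ 0.96414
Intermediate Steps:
Function('Q')(V) = 5
Mul(Add(Mul(-6, Add(10, 12)), -325), Pow(Add(Mul(Add(-4, Function('Q')(6)), -10), -464), -1)) = Mul(Add(Mul(-6, Add(10, 12)), -325), Pow(Add(Mul(Add(-4, 5), -10), -464), -1)) = Mul(Add(Mul(-6, 22), -325), Pow(Add(Mul(1, -10), -464), -1)) = Mul(Add(-132, -325), Pow(Add(-10, -464), -1)) = Mul(-457, Pow(-474, -1)) = Mul(-457, Rational(-1, 474)) = Rational(457, 474)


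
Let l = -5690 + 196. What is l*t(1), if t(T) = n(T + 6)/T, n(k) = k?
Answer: -38458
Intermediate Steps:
l = -5494
t(T) = (6 + T)/T (t(T) = (T + 6)/T = (6 + T)/T)
l*t(1) = -5494*(6 + 1)/1 = -5494*7 = -38458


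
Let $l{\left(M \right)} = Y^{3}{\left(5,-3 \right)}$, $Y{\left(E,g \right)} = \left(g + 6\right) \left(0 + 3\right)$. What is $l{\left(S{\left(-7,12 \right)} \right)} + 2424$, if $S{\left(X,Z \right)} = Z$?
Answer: $3153$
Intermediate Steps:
$Y{\left(E,g \right)} = 18 + 3 g$ ($Y{\left(E,g \right)} = \left(6 + g\right) 3 = 18 + 3 g$)
$l{\left(M \right)} = 729$ ($l{\left(M \right)} = \left(18 + 3 \left(-3\right)\right)^{3} = \left(18 - 9\right)^{3} = 9^{3} = 729$)
$l{\left(S{\left(-7,12 \right)} \right)} + 2424 = 729 + 2424 = 3153$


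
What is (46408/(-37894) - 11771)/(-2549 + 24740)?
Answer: -74349447/140150959 ≈ -0.53050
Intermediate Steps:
(46408/(-37894) - 11771)/(-2549 + 24740) = (46408*(-1/37894) - 11771)/22191 = (-23204/18947 - 11771)*(1/22191) = -223048341/18947*1/22191 = -74349447/140150959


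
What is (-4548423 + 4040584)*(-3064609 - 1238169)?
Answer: 2185118476742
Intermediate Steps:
(-4548423 + 4040584)*(-3064609 - 1238169) = -507839*(-4302778) = 2185118476742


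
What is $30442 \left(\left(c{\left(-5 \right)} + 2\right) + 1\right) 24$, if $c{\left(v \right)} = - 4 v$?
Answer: $16803984$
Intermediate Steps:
$30442 \left(\left(c{\left(-5 \right)} + 2\right) + 1\right) 24 = 30442 \left(\left(\left(-4\right) \left(-5\right) + 2\right) + 1\right) 24 = 30442 \left(\left(20 + 2\right) + 1\right) 24 = 30442 \left(22 + 1\right) 24 = 30442 \cdot 23 \cdot 24 = 30442 \cdot 552 = 16803984$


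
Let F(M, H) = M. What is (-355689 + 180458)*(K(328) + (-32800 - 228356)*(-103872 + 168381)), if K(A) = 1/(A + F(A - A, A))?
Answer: 968289228848451041/328 ≈ 2.9521e+15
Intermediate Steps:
K(A) = 1/A (K(A) = 1/(A + (A - A)) = 1/(A + 0) = 1/A)
(-355689 + 180458)*(K(328) + (-32800 - 228356)*(-103872 + 168381)) = (-355689 + 180458)*(1/328 + (-32800 - 228356)*(-103872 + 168381)) = -175231*(1/328 - 261156*64509) = -175231*(1/328 - 16846912404) = -175231*(-5525787268511/328) = 968289228848451041/328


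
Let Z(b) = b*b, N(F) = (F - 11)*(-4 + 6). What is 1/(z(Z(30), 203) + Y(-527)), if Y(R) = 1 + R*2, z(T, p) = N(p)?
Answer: -1/669 ≈ -0.0014948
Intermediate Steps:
N(F) = -22 + 2*F (N(F) = (-11 + F)*2 = -22 + 2*F)
Z(b) = b²
z(T, p) = -22 + 2*p
Y(R) = 1 + 2*R
1/(z(Z(30), 203) + Y(-527)) = 1/((-22 + 2*203) + (1 + 2*(-527))) = 1/((-22 + 406) + (1 - 1054)) = 1/(384 - 1053) = 1/(-669) = -1/669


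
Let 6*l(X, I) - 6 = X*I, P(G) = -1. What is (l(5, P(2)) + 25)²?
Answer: 22801/36 ≈ 633.36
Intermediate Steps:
l(X, I) = 1 + I*X/6 (l(X, I) = 1 + (X*I)/6 = 1 + (I*X)/6 = 1 + I*X/6)
(l(5, P(2)) + 25)² = ((1 + (⅙)*(-1)*5) + 25)² = ((1 - ⅚) + 25)² = (⅙ + 25)² = (151/6)² = 22801/36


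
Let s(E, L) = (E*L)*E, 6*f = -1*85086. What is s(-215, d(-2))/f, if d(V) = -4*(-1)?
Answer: -184900/14181 ≈ -13.039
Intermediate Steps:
d(V) = 4
f = -14181 (f = (-1*85086)/6 = (⅙)*(-85086) = -14181)
s(E, L) = L*E²
s(-215, d(-2))/f = (4*(-215)²)/(-14181) = (4*46225)*(-1/14181) = 184900*(-1/14181) = -184900/14181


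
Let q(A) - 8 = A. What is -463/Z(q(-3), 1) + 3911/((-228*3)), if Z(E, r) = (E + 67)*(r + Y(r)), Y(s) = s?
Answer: -8147/912 ≈ -8.9331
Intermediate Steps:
q(A) = 8 + A
Z(E, r) = 2*r*(67 + E) (Z(E, r) = (E + 67)*(r + r) = (67 + E)*(2*r) = 2*r*(67 + E))
-463/Z(q(-3), 1) + 3911/((-228*3)) = -463*1/(2*(67 + (8 - 3))) + 3911/((-228*3)) = -463*1/(2*(67 + 5)) + 3911/(-684) = -463/(2*1*72) + 3911*(-1/684) = -463/144 - 3911/684 = -8147/912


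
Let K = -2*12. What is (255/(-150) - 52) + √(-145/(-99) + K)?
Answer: -537/10 + I*√24541/33 ≈ -53.7 + 4.7471*I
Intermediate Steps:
K = -24
(255/(-150) - 52) + √(-145/(-99) + K) = (255/(-150) - 52) + √(-145/(-99) - 24) = (255*(-1/150) - 52) + √(-145*(-1/99) - 24) = (-17/10 - 52) + √(145/99 - 24) = -537/10 + √(-2231/99) = -537/10 + I*√24541/33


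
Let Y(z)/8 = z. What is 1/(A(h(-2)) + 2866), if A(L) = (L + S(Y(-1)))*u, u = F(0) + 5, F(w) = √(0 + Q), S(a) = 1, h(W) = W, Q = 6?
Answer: 2861/8185315 + √6/8185315 ≈ 0.00034983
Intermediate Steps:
Y(z) = 8*z
F(w) = √6 (F(w) = √(0 + 6) = √6)
u = 5 + √6 (u = √6 + 5 = 5 + √6 ≈ 7.4495)
A(L) = (1 + L)*(5 + √6) (A(L) = (L + 1)*(5 + √6) = (1 + L)*(5 + √6))
1/(A(h(-2)) + 2866) = 1/((1 - 2)*(5 + √6) + 2866) = 1/(-(5 + √6) + 2866) = 1/((-5 - √6) + 2866) = 1/(2861 - √6)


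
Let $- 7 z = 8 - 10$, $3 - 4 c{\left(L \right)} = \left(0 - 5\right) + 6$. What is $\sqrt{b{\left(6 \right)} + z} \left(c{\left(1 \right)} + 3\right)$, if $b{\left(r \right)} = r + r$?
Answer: $\frac{\sqrt{602}}{2} \approx 12.268$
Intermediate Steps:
$b{\left(r \right)} = 2 r$
$c{\left(L \right)} = \frac{1}{2}$ ($c{\left(L \right)} = \frac{3}{4} - \frac{\left(0 - 5\right) + 6}{4} = \frac{3}{4} - \frac{-5 + 6}{4} = \frac{3}{4} - \frac{1}{4} = \frac{1}{2}$)
$z = \frac{2}{7}$ ($z = - \frac{8 - 10}{7} = \left(- \frac{1}{7}\right) \left(-2\right) = \frac{2}{7} \approx 0.28571$)
$\sqrt{b{\left(6 \right)} + z} \left(c{\left(1 \right)} + 3\right) = \sqrt{2 \cdot 6 + \frac{2}{7}} \left(\frac{1}{2} + 3\right) = \sqrt{12 + \frac{2}{7}} \cdot \frac{7}{2} = \sqrt{\frac{86}{7}} \cdot \frac{7}{2} = \frac{\sqrt{602}}{7} \cdot \frac{7}{2} = \frac{\sqrt{602}}{2}$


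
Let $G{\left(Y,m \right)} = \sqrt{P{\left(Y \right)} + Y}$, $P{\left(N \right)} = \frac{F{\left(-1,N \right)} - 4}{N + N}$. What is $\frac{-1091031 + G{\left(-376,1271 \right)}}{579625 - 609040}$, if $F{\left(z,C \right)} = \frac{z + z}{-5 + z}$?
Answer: $\frac{363677}{9805} - \frac{i \sqrt{119602545}}{16590060} \approx 37.091 - 0.00065921 i$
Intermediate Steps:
$F{\left(z,C \right)} = \frac{2 z}{-5 + z}$
$P{\left(N \right)} = - \frac{11}{6 N}$ ($P{\left(N \right)} = \frac{2 \left(-1\right) \frac{1}{-5 - 1} - 4}{N + N} = \frac{2 \left(-1\right) \frac{1}{-6} - 4}{2 N} = \left(2 \left(-1\right) \left(- \frac{1}{6}\right) - 4\right) \frac{1}{2 N} = \left(\frac{1}{3} - 4\right) \frac{1}{2 N} = - \frac{11 \frac{1}{2 N}}{3} = - \frac{11}{6 N}$)
$G{\left(Y,m \right)} = \sqrt{Y - \frac{11}{6 Y}}$ ($G{\left(Y,m \right)} = \sqrt{- \frac{11}{6 Y} + Y} = \sqrt{Y - \frac{11}{6 Y}}$)
$\frac{-1091031 + G{\left(-376,1271 \right)}}{579625 - 609040} = \frac{-1091031 + \frac{\sqrt{- \frac{66}{-376} + 36 \left(-376\right)}}{6}}{579625 - 609040} = \frac{-1091031 + \frac{\sqrt{\left(-66\right) \left(- \frac{1}{376}\right) - 13536}}{6}}{-29415} = \left(-1091031 + \frac{\sqrt{\frac{33}{188} - 13536}}{6}\right) \left(- \frac{1}{29415}\right) = \left(-1091031 + \frac{\sqrt{- \frac{2544735}{188}}}{6}\right) \left(- \frac{1}{29415}\right) = \left(-1091031 + \frac{\frac{1}{94} i \sqrt{119602545}}{6}\right) \left(- \frac{1}{29415}\right) = \left(-1091031 + \frac{i \sqrt{119602545}}{564}\right) \left(- \frac{1}{29415}\right) = \frac{363677}{9805} - \frac{i \sqrt{119602545}}{16590060}$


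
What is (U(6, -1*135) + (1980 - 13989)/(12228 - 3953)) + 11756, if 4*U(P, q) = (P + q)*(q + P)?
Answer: 526779839/33100 ≈ 15915.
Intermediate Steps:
U(P, q) = (P + q)**2/4 (U(P, q) = ((P + q)*(q + P))/4 = ((P + q)*(P + q))/4 = (P + q)**2/4)
(U(6, -1*135) + (1980 - 13989)/(12228 - 3953)) + 11756 = ((6 - 1*135)**2/4 + (1980 - 13989)/(12228 - 3953)) + 11756 = ((6 - 135)**2/4 - 12009/8275) + 11756 = ((1/4)*(-129)**2 - 12009*1/8275) + 11756 = ((1/4)*16641 - 12009/8275) + 11756 = (16641/4 - 12009/8275) + 11756 = 137656239/33100 + 11756 = 526779839/33100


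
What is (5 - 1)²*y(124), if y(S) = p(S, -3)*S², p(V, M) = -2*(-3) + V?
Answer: 31982080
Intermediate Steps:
p(V, M) = 6 + V
y(S) = S²*(6 + S) (y(S) = (6 + S)*S² = S²*(6 + S))
(5 - 1)²*y(124) = (5 - 1)²*(124²*(6 + 124)) = 4²*(15376*130) = 16*1998880 = 31982080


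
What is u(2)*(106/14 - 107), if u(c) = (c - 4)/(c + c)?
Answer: 348/7 ≈ 49.714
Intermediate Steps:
u(c) = (-4 + c)/(2*c) (u(c) = (-4 + c)/((2*c)) = (-4 + c)*(1/(2*c)) = (-4 + c)/(2*c))
u(2)*(106/14 - 107) = ((½)*(-4 + 2)/2)*(106/14 - 107) = ((½)*(½)*(-2))*(106*(1/14) - 107) = -(53/7 - 107)/2 = -½*(-696/7) = 348/7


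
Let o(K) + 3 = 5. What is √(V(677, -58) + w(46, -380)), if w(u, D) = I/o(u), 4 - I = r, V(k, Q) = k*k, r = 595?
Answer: √1832134/2 ≈ 676.78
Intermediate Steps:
o(K) = 2 (o(K) = -3 + 5 = 2)
V(k, Q) = k²
I = -591 (I = 4 - 1*595 = 4 - 595 = -591)
w(u, D) = -591/2
√(V(677, -58) + w(46, -380)) = √(677² - 591/2) = √(458329 - 591/2) = √(916067/2) = √1832134/2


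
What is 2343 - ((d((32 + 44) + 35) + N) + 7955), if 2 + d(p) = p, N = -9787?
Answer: 4066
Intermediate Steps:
d(p) = -2 + p
2343 - ((d((32 + 44) + 35) + N) + 7955) = 2343 - (((-2 + ((32 + 44) + 35)) - 9787) + 7955) = 2343 - (((-2 + (76 + 35)) - 9787) + 7955) = 2343 - (((-2 + 111) - 9787) + 7955) = 2343 - ((109 - 9787) + 7955) = 2343 - (-9678 + 7955) = 2343 - 1*(-1723) = 2343 + 1723 = 4066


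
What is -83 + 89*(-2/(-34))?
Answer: -1322/17 ≈ -77.765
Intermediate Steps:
-83 + 89*(-2/(-34)) = -83 + 89*(-2*(-1/34)) = -83 + 89*(1/17) = -83 + 89/17 = -1322/17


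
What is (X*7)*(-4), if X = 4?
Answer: -112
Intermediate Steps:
(X*7)*(-4) = (4*7)*(-4) = 28*(-4) = -112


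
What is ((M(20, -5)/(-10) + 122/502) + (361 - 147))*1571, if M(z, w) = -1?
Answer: 845199571/2510 ≈ 3.3673e+5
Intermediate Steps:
((M(20, -5)/(-10) + 122/502) + (361 - 147))*1571 = ((-1/(-10) + 122/502) + (361 - 147))*1571 = ((-1*(-1/10) + 122*(1/502)) + 214)*1571 = ((1/10 + 61/251) + 214)*1571 = (861/2510 + 214)*1571 = (538001/2510)*1571 = 845199571/2510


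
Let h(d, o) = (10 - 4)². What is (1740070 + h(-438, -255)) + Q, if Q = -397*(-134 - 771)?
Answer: 2099391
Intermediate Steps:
h(d, o) = 36 (h(d, o) = 6² = 36)
Q = 359285 (Q = -397*(-905) = 359285)
(1740070 + h(-438, -255)) + Q = (1740070 + 36) + 359285 = 1740106 + 359285 = 2099391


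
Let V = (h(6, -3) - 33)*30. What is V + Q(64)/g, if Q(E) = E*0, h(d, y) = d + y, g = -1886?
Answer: -900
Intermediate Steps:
Q(E) = 0
V = -900 (V = ((6 - 3) - 33)*30 = (3 - 33)*30 = -30*30 = -900)
V + Q(64)/g = -900 + 0/(-1886) = -900 + 0*(-1/1886) = -900 + 0 = -900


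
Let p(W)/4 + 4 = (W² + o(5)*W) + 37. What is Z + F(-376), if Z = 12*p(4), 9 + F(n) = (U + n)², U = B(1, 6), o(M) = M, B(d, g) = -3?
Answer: 146944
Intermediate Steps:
U = -3
p(W) = 132 + 4*W² + 20*W (p(W) = -16 + 4*((W² + 5*W) + 37) = -16 + 4*(37 + W² + 5*W) = -16 + (148 + 4*W² + 20*W) = 132 + 4*W² + 20*W)
F(n) = -9 + (-3 + n)²
Z = 3312 (Z = 12*(132 + 4*4² + 20*4) = 12*(132 + 4*16 + 80) = 12*(132 + 64 + 80) = 12*276 = 3312)
Z + F(-376) = 3312 - 376*(-6 - 376) = 3312 - 376*(-382) = 3312 + 143632 = 146944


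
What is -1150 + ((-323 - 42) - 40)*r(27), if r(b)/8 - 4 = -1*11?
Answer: 21530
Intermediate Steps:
r(b) = -56 (r(b) = 32 + 8*(-1*11) = 32 + 8*(-11) = 32 - 88 = -56)
-1150 + ((-323 - 42) - 40)*r(27) = -1150 + ((-323 - 42) - 40)*(-56) = -1150 + (-365 - 40)*(-56) = -1150 - 405*(-56) = -1150 + 22680 = 21530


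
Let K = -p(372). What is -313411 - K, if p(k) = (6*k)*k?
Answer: 516893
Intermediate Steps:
p(k) = 6*k²
K = -830304 (K = -6*372² = -6*138384 = -1*830304 = -830304)
-313411 - K = -313411 - 1*(-830304) = -313411 + 830304 = 516893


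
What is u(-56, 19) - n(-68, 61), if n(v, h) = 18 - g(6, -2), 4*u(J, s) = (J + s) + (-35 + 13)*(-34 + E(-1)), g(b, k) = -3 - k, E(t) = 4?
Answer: 547/4 ≈ 136.75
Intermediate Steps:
u(J, s) = 165 + J/4 + s/4 (u(J, s) = ((J + s) + (-35 + 13)*(-34 + 4))/4 = ((J + s) - 22*(-30))/4 = ((J + s) + 660)/4 = (660 + J + s)/4 = 165 + J/4 + s/4)
n(v, h) = 19 (n(v, h) = 18 - (-3 - 1*(-2)) = 18 - (-3 + 2) = 18 - 1*(-1) = 18 + 1 = 19)
u(-56, 19) - n(-68, 61) = (165 + (¼)*(-56) + (¼)*19) - 1*19 = (165 - 14 + 19/4) - 19 = 623/4 - 19 = 547/4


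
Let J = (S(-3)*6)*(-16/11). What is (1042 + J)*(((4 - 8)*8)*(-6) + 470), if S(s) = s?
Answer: 7778500/11 ≈ 7.0714e+5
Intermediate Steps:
J = 288/11 (J = (-3*6)*(-16/11) = -(-288)/11 = -18*(-16/11) = 288/11 ≈ 26.182)
(1042 + J)*(((4 - 8)*8)*(-6) + 470) = (1042 + 288/11)*(((4 - 8)*8)*(-6) + 470) = 11750*(-4*8*(-6) + 470)/11 = 11750*(-32*(-6) + 470)/11 = 11750*(192 + 470)/11 = (11750/11)*662 = 7778500/11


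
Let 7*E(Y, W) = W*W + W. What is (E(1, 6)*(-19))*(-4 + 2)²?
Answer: -456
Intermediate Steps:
E(Y, W) = W/7 + W²/7 (E(Y, W) = (W*W + W)/7 = (W² + W)/7 = (W + W²)/7 = W/7 + W²/7)
(E(1, 6)*(-19))*(-4 + 2)² = (((⅐)*6*(1 + 6))*(-19))*(-4 + 2)² = (((⅐)*6*7)*(-19))*(-2)² = (6*(-19))*4 = -114*4 = -456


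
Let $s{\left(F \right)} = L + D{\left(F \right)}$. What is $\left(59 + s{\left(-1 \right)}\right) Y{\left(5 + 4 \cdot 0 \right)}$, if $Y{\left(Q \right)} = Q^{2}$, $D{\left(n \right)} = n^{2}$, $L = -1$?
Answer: $1475$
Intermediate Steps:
$s{\left(F \right)} = -1 + F^{2}$
$\left(59 + s{\left(-1 \right)}\right) Y{\left(5 + 4 \cdot 0 \right)} = \left(59 - \left(1 - \left(-1\right)^{2}\right)\right) \left(5 + 4 \cdot 0\right)^{2} = \left(59 + \left(-1 + 1\right)\right) \left(5 + 0\right)^{2} = \left(59 + 0\right) 5^{2} = 59 \cdot 25 = 1475$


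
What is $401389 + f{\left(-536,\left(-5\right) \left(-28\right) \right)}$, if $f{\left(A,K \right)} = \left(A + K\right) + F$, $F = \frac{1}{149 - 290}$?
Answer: $\frac{56540012}{141} \approx 4.0099 \cdot 10^{5}$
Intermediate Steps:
$F = - \frac{1}{141}$ ($F = \frac{1}{149 - 290} = \frac{1}{-141} = - \frac{1}{141} \approx -0.0070922$)
$f{\left(A,K \right)} = - \frac{1}{141} + A + K$ ($f{\left(A,K \right)} = \left(A + K\right) - \frac{1}{141} = - \frac{1}{141} + A + K$)
$401389 + f{\left(-536,\left(-5\right) \left(-28\right) \right)} = 401389 - \frac{55837}{141} = \frac{56540012}{141}$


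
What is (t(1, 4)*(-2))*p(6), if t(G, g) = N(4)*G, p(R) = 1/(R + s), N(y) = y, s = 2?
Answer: -1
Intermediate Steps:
p(R) = 1/(2 + R) (p(R) = 1/(R + 2) = 1/(2 + R))
t(G, g) = 4*G
(t(1, 4)*(-2))*p(6) = ((4*1)*(-2))/(2 + 6) = (4*(-2))/8 = -8*⅛ = -1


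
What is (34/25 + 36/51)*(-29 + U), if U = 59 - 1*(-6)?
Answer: 31608/425 ≈ 74.372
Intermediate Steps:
U = 65 (U = 59 + 6 = 65)
(34/25 + 36/51)*(-29 + U) = (34/25 + 36/51)*(-29 + 65) = (34*(1/25) + 36*(1/51))*36 = (34/25 + 12/17)*36 = (878/425)*36 = 31608/425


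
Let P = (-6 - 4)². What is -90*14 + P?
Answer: -1160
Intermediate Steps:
P = 100 (P = (-10)² = 100)
-90*14 + P = -90*14 + 100 = -1260 + 100 = -1160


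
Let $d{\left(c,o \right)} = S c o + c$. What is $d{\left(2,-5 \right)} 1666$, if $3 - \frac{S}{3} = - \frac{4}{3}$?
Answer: $-213248$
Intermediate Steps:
$S = 13$ ($S = 9 - 3 \left(- \frac{4}{3}\right) = 9 - 3 \left(\left(-4\right) \frac{1}{3}\right) = 9 - -4 = 9 + 4 = 13$)
$d{\left(c,o \right)} = c + 13 c o$ ($d{\left(c,o \right)} = 13 c o + c = c + 13 c o$)
$d{\left(2,-5 \right)} 1666 = 2 \left(1 + 13 \left(-5\right)\right) 1666 = 2 \left(1 - 65\right) 1666 = 2 \left(-64\right) 1666 = \left(-128\right) 1666 = -213248$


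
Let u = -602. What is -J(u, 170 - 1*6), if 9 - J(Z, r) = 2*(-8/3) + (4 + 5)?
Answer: -16/3 ≈ -5.3333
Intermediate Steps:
J(Z, r) = 16/3 (J(Z, r) = 9 - (2*(-8/3) + (4 + 5)) = 9 - (2*(-8*⅓) + 9) = 9 - (2*(-8/3) + 9) = 9 - (-16/3 + 9) = 9 - 1*11/3 = 9 - 11/3 = 16/3)
-J(u, 170 - 1*6) = -1*16/3 = -16/3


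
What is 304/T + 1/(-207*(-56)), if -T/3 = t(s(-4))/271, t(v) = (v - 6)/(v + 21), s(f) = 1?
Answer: 7003299077/57960 ≈ 1.2083e+5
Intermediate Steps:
t(v) = (-6 + v)/(21 + v)
T = 15/5962 (T = -3*(-6 + 1)/(21 + 1)/271 = -3*-5/22/271 = -3*(1/22)*(-5)/271 = -(-15)/(22*271) = -3*(-5/5962) = 15/5962 ≈ 0.0025159)
304/T + 1/(-207*(-56)) = 304/(15/5962) + 1/(-207*(-56)) = 304*(5962/15) - 1/207*(-1/56) = 1812448/15 + 1/11592 = 7003299077/57960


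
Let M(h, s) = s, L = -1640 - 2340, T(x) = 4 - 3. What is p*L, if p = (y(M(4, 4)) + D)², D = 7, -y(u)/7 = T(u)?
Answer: 0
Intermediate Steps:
T(x) = 1
L = -3980
y(u) = -7 (y(u) = -7*1 = -7)
p = 0 (p = (-7 + 7)² = 0² = 0)
p*L = 0*(-3980) = 0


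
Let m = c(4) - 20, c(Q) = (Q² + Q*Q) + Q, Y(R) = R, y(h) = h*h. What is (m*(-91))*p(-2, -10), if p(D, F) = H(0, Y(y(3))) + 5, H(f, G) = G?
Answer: -20384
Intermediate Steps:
y(h) = h²
c(Q) = Q + 2*Q² (c(Q) = (Q² + Q²) + Q = 2*Q² + Q = Q + 2*Q²)
p(D, F) = 14 (p(D, F) = 3² + 5 = 9 + 5 = 14)
m = 16 (m = 4*(1 + 2*4) - 20 = 4*(1 + 8) - 20 = 4*9 - 20 = 36 - 20 = 16)
(m*(-91))*p(-2, -10) = (16*(-91))*14 = -1456*14 = -20384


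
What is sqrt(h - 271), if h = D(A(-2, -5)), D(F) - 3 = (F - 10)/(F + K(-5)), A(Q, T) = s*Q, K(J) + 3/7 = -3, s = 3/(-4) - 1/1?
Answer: I*sqrt(359) ≈ 18.947*I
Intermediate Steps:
s = -7/4 (s = 3*(-1/4) - 1*1 = -3/4 - 1 = -7/4 ≈ -1.7500)
K(J) = -24/7 (K(J) = -3/7 - 3 = -24/7)
A(Q, T) = -7*Q/4
D(F) = 3 + (-10 + F)/(-24/7 + F) (D(F) = 3 + (F - 10)/(F - 24/7) = 3 + (-10 + F)/(-24/7 + F))
h = -88 (h = 2*(-71 + 14*(-7/4*(-2)))/(-24 + 7*(-7/4*(-2))) = 2*(-71 + 14*(7/2))/(-24 + 7*(7/2)) = 2*(-71 + 49)/(-24 + 49/2) = 2*(-22)/(1/2) = 2*2*(-22) = -88)
sqrt(h - 271) = sqrt(-88 - 271) = sqrt(-359) = I*sqrt(359)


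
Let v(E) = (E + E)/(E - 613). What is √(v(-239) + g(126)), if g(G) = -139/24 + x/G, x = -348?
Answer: I*√284288970/5964 ≈ 2.8271*I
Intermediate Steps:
g(G) = -139/24 - 348/G
v(E) = 2*E/(-613 + E) (v(E) = (2*E)/(-613 + E) = 2*E/(-613 + E))
√(v(-239) + g(126)) = √(2*(-239)/(-613 - 239) + (-139/24 - 348/126)) = √(2*(-239)/(-852) + (-139/24 - 348*1/126)) = √(2*(-239)*(-1/852) + (-139/24 - 58/21)) = √(239/426 - 479/56) = √(-95335/11928) = I*√284288970/5964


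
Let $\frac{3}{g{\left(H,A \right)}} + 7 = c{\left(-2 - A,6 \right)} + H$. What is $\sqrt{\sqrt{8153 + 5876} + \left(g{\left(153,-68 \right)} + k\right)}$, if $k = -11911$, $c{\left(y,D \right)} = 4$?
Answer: $\frac{\sqrt{-1191098 + 100 \sqrt{14029}}}{10} \approx 108.59 i$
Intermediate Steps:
$g{\left(H,A \right)} = \frac{3}{-3 + H}$ ($g{\left(H,A \right)} = \frac{3}{-7 + \left(4 + H\right)} = \frac{3}{-3 + H}$)
$\sqrt{\sqrt{8153 + 5876} + \left(g{\left(153,-68 \right)} + k\right)} = \sqrt{\sqrt{8153 + 5876} - \left(11911 - \frac{3}{-3 + 153}\right)} = \sqrt{\sqrt{14029} - \left(11911 - \frac{3}{150}\right)} = \sqrt{\sqrt{14029} + \left(3 \cdot \frac{1}{150} - 11911\right)} = \sqrt{\sqrt{14029} + \left(\frac{1}{50} - 11911\right)} = \sqrt{\sqrt{14029} - \frac{595549}{50}} = \sqrt{- \frac{595549}{50} + \sqrt{14029}}$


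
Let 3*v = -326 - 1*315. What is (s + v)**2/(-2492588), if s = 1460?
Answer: -13980121/22433292 ≈ -0.62319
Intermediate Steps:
v = -641/3 (v = (-326 - 1*315)/3 = (-326 - 315)/3 = (1/3)*(-641) = -641/3 ≈ -213.67)
(s + v)**2/(-2492588) = (1460 - 641/3)**2/(-2492588) = (3739/3)**2*(-1/2492588) = (13980121/9)*(-1/2492588) = -13980121/22433292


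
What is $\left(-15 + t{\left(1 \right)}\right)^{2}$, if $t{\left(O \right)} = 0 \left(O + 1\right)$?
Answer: $225$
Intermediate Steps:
$t{\left(O \right)} = 0$ ($t{\left(O \right)} = 0 \left(1 + O\right) = 0$)
$\left(-15 + t{\left(1 \right)}\right)^{2} = \left(-15 + 0\right)^{2} = \left(-15\right)^{2} = 225$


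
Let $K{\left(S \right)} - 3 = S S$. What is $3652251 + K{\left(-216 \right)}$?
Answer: $3698910$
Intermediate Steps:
$K{\left(S \right)} = 3 + S^{2}$ ($K{\left(S \right)} = 3 + S S = 3 + S^{2}$)
$3652251 + K{\left(-216 \right)} = 3652251 + \left(3 + \left(-216\right)^{2}\right) = 3652251 + \left(3 + 46656\right) = 3652251 + 46659 = 3698910$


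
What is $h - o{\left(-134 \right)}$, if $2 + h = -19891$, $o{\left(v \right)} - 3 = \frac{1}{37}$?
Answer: $- \frac{736153}{37} \approx -19896.0$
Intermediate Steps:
$o{\left(v \right)} = \frac{112}{37}$ ($o{\left(v \right)} = 3 + \frac{1}{37} = \frac{112}{37}$)
$h = -19893$ ($h = -2 - 19891 = -19893$)
$h - o{\left(-134 \right)} = -19893 - \frac{112}{37} = - \frac{736153}{37}$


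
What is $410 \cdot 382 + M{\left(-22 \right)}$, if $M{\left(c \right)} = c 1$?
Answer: $156598$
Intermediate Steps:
$M{\left(c \right)} = c$
$410 \cdot 382 + M{\left(-22 \right)} = 410 \cdot 382 - 22 = 156620 - 22 = 156598$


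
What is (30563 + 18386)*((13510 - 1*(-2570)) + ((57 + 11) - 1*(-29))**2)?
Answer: 1247661061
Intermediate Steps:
(30563 + 18386)*((13510 - 1*(-2570)) + ((57 + 11) - 1*(-29))**2) = 48949*((13510 + 2570) + (68 + 29)**2) = 48949*(16080 + 97**2) = 48949*(16080 + 9409) = 48949*25489 = 1247661061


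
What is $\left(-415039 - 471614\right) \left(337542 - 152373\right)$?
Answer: $-164180649357$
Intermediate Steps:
$\left(-415039 - 471614\right) \left(337542 - 152373\right) = \left(-886653\right) 185169 = -164180649357$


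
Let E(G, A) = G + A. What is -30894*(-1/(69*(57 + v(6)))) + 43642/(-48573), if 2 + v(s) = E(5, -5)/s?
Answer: 444997624/61444845 ≈ 7.2422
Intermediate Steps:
E(G, A) = A + G
v(s) = -2 (v(s) = -2 + (-5 + 5)/s = -2 + 0/s = -2 + 0 = -2)
-30894*(-1/(69*(57 + v(6)))) + 43642/(-48573) = -30894*(-1/(69*(57 - 2))) + 43642/(-48573) = -30894/((-69*55)) + 43642*(-1/48573) = -30894/(-3795) - 43642/48573 = -30894*(-1/3795) - 43642/48573 = 10298/1265 - 43642/48573 = 444997624/61444845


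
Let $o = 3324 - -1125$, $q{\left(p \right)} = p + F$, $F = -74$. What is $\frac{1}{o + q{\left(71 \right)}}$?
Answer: $\frac{1}{4446} \approx 0.00022492$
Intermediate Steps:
$q{\left(p \right)} = -74 + p$ ($q{\left(p \right)} = p - 74 = -74 + p$)
$o = 4449$ ($o = 3324 + 1125 = 4449$)
$\frac{1}{o + q{\left(71 \right)}} = \frac{1}{4449 + \left(-74 + 71\right)} = \frac{1}{4449 - 3} = \frac{1}{4446}$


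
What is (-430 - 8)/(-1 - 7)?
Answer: 219/4 ≈ 54.750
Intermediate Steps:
(-430 - 8)/(-1 - 7) = -438/(-8) = -438*(-⅛) = 219/4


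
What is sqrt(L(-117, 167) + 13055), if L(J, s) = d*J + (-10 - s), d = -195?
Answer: sqrt(35693) ≈ 188.93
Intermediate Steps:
L(J, s) = -10 - s - 195*J (L(J, s) = -195*J + (-10 - s) = -10 - s - 195*J)
sqrt(L(-117, 167) + 13055) = sqrt((-10 - 1*167 - 195*(-117)) + 13055) = sqrt((-10 - 167 + 22815) + 13055) = sqrt(22638 + 13055) = sqrt(35693)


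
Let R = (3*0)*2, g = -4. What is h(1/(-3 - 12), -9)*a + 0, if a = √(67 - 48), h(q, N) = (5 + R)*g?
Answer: -20*√19 ≈ -87.178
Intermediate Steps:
R = 0 (R = 0*2 = 0)
h(q, N) = -20 (h(q, N) = (5 + 0)*(-4) = 5*(-4) = -20)
a = √19 ≈ 4.3589
h(1/(-3 - 12), -9)*a + 0 = -20*√19 + 0 = -20*√19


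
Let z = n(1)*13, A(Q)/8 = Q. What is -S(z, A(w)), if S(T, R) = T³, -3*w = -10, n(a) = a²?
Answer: -2197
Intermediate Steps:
w = 10/3 (w = -⅓*(-10) = 10/3 ≈ 3.3333)
A(Q) = 8*Q
z = 13 (z = 1²*13 = 1*13 = 13)
-S(z, A(w)) = -1*13³ = -1*2197 = -2197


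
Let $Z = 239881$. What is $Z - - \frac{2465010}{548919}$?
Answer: $\frac{14630855961}{60991} \approx 2.3989 \cdot 10^{5}$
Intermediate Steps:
$Z - - \frac{2465010}{548919} = 239881 - - \frac{2465010}{548919} = 239881 - \left(-2465010\right) \frac{1}{548919} = 239881 - - \frac{273890}{60991} = 239881 + \frac{273890}{60991} = \frac{14630855961}{60991}$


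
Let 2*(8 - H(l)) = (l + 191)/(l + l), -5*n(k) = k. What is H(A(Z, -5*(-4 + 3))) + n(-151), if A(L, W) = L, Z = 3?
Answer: 661/30 ≈ 22.033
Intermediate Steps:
n(k) = -k/5
H(l) = 8 - (191 + l)/(4*l) (H(l) = 8 - (l + 191)/(2*(l + l)) = 8 - (191 + l)/(2*(2*l)) = 8 - (191 + l)*1/(2*l)/2 = 8 - (191 + l)/(4*l))
H(A(Z, -5*(-4 + 3))) + n(-151) = (1/4)*(-191 + 31*3)/3 - 1/5*(-151) = (1/4)*(1/3)*(-191 + 93) + 151/5 = (1/4)*(1/3)*(-98) + 151/5 = -49/6 + 151/5 = 661/30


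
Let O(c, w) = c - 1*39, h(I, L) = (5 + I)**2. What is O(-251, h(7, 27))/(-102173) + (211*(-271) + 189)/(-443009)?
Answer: 5951516226/45263558557 ≈ 0.13149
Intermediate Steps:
O(c, w) = -39 + c (O(c, w) = c - 39 = -39 + c)
O(-251, h(7, 27))/(-102173) + (211*(-271) + 189)/(-443009) = (-39 - 251)/(-102173) + (211*(-271) + 189)/(-443009) = -290*(-1/102173) + (-57181 + 189)*(-1/443009) = 290/102173 - 56992*(-1/443009) = 290/102173 + 56992/443009 = 5951516226/45263558557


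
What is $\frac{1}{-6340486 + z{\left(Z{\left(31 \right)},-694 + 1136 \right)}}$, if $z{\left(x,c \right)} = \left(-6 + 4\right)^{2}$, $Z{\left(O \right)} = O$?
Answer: $- \frac{1}{6340482} \approx -1.5772 \cdot 10^{-7}$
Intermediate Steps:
$z{\left(x,c \right)} = 4$ ($z{\left(x,c \right)} = \left(-2\right)^{2} = 4$)
$\frac{1}{-6340486 + z{\left(Z{\left(31 \right)},-694 + 1136 \right)}} = \frac{1}{-6340486 + 4} = \frac{1}{-6340482} = - \frac{1}{6340482}$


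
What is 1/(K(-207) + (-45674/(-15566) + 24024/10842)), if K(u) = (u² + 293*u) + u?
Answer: -1081837/19477231026 ≈ -5.5544e-5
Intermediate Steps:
K(u) = u² + 294*u
1/(K(-207) + (-45674/(-15566) + 24024/10842)) = 1/(-207*(294 - 207) + (-45674/(-15566) + 24024/10842)) = 1/(-207*87 + (-45674*(-1/15566) + 24024*(1/10842))) = 1/(-18009 + (22837/7783 + 308/139)) = 1/(-18009 + 5571507/1081837) = 1/(-19477231026/1081837) = -1081837/19477231026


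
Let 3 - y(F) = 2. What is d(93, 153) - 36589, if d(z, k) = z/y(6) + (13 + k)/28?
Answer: -510861/14 ≈ -36490.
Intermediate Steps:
y(F) = 1 (y(F) = 3 - 1*2 = 3 - 2 = 1)
d(z, k) = 13/28 + z + k/28 (d(z, k) = z/1 + (13 + k)/28 = z*1 + (13 + k)*(1/28) = z + (13/28 + k/28) = 13/28 + z + k/28)
d(93, 153) - 36589 = (13/28 + 93 + (1/28)*153) - 36589 = (13/28 + 93 + 153/28) - 36589 = 1385/14 - 36589 = -510861/14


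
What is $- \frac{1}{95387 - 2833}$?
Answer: $- \frac{1}{92554} \approx -1.0805 \cdot 10^{-5}$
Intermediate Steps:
$- \frac{1}{95387 - 2833} = - \frac{1}{92554}$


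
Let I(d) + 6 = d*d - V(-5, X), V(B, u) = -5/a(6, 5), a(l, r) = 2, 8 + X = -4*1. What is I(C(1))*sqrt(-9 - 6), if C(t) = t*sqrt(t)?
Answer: -5*I*sqrt(15)/2 ≈ -9.6825*I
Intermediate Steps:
X = -12 (X = -8 - 4*1 = -8 - 4 = -12)
C(t) = t**(3/2)
V(B, u) = -5/2
I(d) = -7/2 + d**2 (I(d) = -6 + (d*d - 1*(-5/2)) = -6 + (d**2 + 5/2) = -6 + (5/2 + d**2) = -7/2 + d**2)
I(C(1))*sqrt(-9 - 6) = (-7/2 + (1**(3/2))**2)*sqrt(-9 - 6) = (-7/2 + 1**2)*sqrt(-15) = (-7/2 + 1)*(I*sqrt(15)) = -5*I*sqrt(15)/2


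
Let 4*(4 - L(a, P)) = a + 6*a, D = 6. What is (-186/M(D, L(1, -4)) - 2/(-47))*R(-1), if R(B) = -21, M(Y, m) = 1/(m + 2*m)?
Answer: 2478273/94 ≈ 26365.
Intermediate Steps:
L(a, P) = 4 - 7*a/4 (L(a, P) = 4 - (a + 6*a)/4 = 4 - 7*a/4)
M(Y, m) = 1/(3*m)
(-186/M(D, L(1, -4)) - 2/(-47))*R(-1) = (-186/(1/(3*(4 - 7/4*1))) - 2/(-47))*(-21) = (-186/(1/(3*(4 - 7/4))) - 2*(-1/47))*(-21) = (-186/(1/(3*(9/4))) + 2/47)*(-21) = (-186/((⅓)*(4/9)) + 2/47)*(-21) = (-186/4/27 + 2/47)*(-21) = (-186*27/4 + 2/47)*(-21) = (-2511/2 + 2/47)*(-21) = -118013/94*(-21) = 2478273/94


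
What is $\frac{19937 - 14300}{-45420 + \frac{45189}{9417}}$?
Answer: $- \frac{5898181}{47519439} \approx -0.12412$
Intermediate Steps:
$\frac{19937 - 14300}{-45420 + \frac{45189}{9417}} = \frac{5637}{-45420 + 45189 \cdot \frac{1}{9417}} = \frac{5637}{-45420 + \frac{15063}{3139}} = \frac{5637}{- \frac{142558317}{3139}} = 5637 \left(- \frac{3139}{142558317}\right) = - \frac{5898181}{47519439}$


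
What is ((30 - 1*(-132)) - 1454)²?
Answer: 1669264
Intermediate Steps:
((30 - 1*(-132)) - 1454)² = ((30 + 132) - 1454)² = (162 - 1454)² = (-1292)² = 1669264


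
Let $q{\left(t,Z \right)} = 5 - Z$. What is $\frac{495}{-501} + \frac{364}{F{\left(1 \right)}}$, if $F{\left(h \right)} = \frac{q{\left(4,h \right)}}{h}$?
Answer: $\frac{15032}{167} \approx 90.012$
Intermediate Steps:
$F{\left(h \right)} = \frac{5 - h}{h}$
$\frac{495}{-501} + \frac{364}{F{\left(1 \right)}} = \frac{495}{-501} + \frac{364}{1^{-1} \left(5 - 1\right)} = 495 \left(- \frac{1}{501}\right) + \frac{364}{1 \left(5 - 1\right)} = - \frac{165}{167} + \frac{364}{1 \cdot 4} = - \frac{165}{167} + \frac{364}{4} = - \frac{165}{167} + 364 \cdot \frac{1}{4} = - \frac{165}{167} + 91 = \frac{15032}{167}$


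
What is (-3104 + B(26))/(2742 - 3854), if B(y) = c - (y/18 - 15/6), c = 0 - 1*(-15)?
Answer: 55583/20016 ≈ 2.7769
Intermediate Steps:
c = 15 (c = 0 + 15 = 15)
B(y) = 35/2 - y/18 (B(y) = 15 - (y/18 - 15/6) = 15 - (y*(1/18) - 15*1/6) = 15 - (y/18 - 5/2) = 15 - (-5/2 + y/18) = 15 + (5/2 - y/18) = 35/2 - y/18)
(-3104 + B(26))/(2742 - 3854) = (-3104 + (35/2 - 1/18*26))/(2742 - 3854) = (-3104 + (35/2 - 13/9))/(-1112) = (-3104 + 289/18)*(-1/1112) = -55583/18*(-1/1112) = 55583/20016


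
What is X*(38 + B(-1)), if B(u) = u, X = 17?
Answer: 629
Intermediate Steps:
X*(38 + B(-1)) = 17*(38 - 1) = 17*37 = 629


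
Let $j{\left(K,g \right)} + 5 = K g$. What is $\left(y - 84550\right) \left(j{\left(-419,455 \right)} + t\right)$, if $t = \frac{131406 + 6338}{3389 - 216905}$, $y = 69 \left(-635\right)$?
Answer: $\frac{1306337330994890}{53379} \approx 2.4473 \cdot 10^{10}$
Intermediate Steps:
$j{\left(K,g \right)} = -5 + K g$
$y = -43815$
$t = - \frac{34436}{53379}$ ($t = \frac{137744}{-213516} = 137744 \left(- \frac{1}{213516}\right) = - \frac{34436}{53379} \approx -0.64512$)
$\left(y - 84550\right) \left(j{\left(-419,455 \right)} + t\right) = \left(-43815 - 84550\right) \left(\left(-5 - 190645\right) - \frac{34436}{53379}\right) = - 128365 \left(\left(-5 - 190645\right) - \frac{34436}{53379}\right) = - 128365 \left(-190650 - \frac{34436}{53379}\right) = \left(-128365\right) \left(- \frac{10176740786}{53379}\right) = \frac{1306337330994890}{53379}$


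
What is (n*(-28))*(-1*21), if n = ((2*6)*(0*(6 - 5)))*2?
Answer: 0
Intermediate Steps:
n = 0 (n = (12*(0*1))*2 = (12*0)*2 = 0*2 = 0)
(n*(-28))*(-1*21) = (0*(-28))*(-1*21) = 0*(-21) = 0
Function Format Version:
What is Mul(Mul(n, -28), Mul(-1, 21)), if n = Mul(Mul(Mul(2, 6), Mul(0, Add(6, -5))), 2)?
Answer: 0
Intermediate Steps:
n = 0 (n = Mul(Mul(12, Mul(0, 1)), 2) = Mul(Mul(12, 0), 2) = Mul(0, 2) = 0)
Mul(Mul(n, -28), Mul(-1, 21)) = Mul(Mul(0, -28), Mul(-1, 21)) = Mul(0, -21) = 0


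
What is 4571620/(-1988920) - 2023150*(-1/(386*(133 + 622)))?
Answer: 13457881407/2898154778 ≈ 4.6436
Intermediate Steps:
4571620/(-1988920) - 2023150*(-1/(386*(133 + 622))) = 4571620*(-1/1988920) - 2023150/(755*(-386)) = -228581/99446 - 2023150/(-291430) = -228581/99446 - 2023150*(-1/291430) = -228581/99446 + 202315/29143 = 13457881407/2898154778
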